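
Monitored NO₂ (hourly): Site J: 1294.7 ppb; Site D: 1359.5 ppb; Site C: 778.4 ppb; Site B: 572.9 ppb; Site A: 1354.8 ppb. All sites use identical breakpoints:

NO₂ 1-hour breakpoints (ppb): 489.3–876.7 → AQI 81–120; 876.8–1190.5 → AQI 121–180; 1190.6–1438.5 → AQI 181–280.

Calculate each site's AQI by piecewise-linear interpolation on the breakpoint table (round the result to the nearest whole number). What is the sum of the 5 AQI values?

Site J: 1294.7 ∈ [1190.6, 1438.5] ↔ index [181, 280].
181 + (1294.7−1190.6)·(280−181)/(1438.5−1190.6) = 181 + 104.1·99/247.9 ≈ 222.57, so AQI = 223.
Site D: 1359.5 lies in 1190.6–1438.5, so I_lo=181, I_hi=280, C_lo=1190.6, C_hi=1438.5.
(280−181)/(1438.5−1190.6) × (1359.5−1190.6) + 181 = 99/247.9 × 168.9 + 181 ≈ 248.45 → 248.
Site C: row 489.3–876.7 (AQI 81–120). (120−81)·(778.4−489.3)/(876.7−489.3) + 81 = 39·289.1/387.4 + 81 ≈ 110.10 → 110.
Site B: 572.9 lies in 489.3–876.7, so I_lo=81, I_hi=120, C_lo=489.3, C_hi=876.7.
(120−81)/(876.7−489.3) × (572.9−489.3) + 81 = 39/387.4 × 83.6 + 81 ≈ 89.42 → 89.
Site A: 1354.8 ∈ [1190.6, 1438.5] ↔ index [181, 280].
181 + (1354.8−1190.6)·(280−181)/(1438.5−1190.6) = 181 + 164.2·99/247.9 ≈ 246.57, so AQI = 247.
AQIs: Site J=223, Site D=248, Site C=110, Site B=89, Site A=247. Sum = 223 + 248 + 110 + 89 + 247 = 917.

917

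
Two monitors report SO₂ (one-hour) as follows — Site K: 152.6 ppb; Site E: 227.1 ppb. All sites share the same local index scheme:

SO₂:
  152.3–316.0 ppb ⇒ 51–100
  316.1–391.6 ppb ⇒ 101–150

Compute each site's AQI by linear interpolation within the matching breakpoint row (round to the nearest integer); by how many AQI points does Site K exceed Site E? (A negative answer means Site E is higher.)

-22

Site K: 152.6 ∈ [152.3, 316.0] ↔ index [51, 100].
51 + (152.6−152.3)·(100−51)/(316.0−152.3) = 51 + 0.3·49/163.7 ≈ 51.09, so AQI = 51.
Site E: 227.1 ∈ [152.3, 316.0] ↔ index [51, 100].
51 + (227.1−152.3)·(100−51)/(316.0−152.3) = 51 + 74.8·49/163.7 ≈ 73.39, so AQI = 73.
AQIs: Site K=51, Site E=73. Site K (51) − Site E (73) = -22.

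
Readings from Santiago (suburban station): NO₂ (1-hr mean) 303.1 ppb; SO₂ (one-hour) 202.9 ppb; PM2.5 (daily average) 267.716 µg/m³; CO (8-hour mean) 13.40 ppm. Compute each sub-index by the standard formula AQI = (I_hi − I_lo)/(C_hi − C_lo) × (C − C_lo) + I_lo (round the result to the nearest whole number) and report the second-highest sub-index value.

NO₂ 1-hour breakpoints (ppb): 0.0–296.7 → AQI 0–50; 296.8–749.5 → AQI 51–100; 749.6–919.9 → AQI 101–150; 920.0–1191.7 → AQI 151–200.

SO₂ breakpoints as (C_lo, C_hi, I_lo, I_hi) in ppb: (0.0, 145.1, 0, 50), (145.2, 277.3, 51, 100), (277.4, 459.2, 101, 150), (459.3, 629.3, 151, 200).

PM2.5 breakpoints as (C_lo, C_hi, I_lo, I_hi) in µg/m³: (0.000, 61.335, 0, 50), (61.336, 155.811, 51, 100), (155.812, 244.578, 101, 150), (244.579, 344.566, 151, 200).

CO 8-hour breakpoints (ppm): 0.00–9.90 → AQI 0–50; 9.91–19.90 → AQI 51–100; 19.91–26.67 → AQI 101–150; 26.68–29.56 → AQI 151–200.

NO₂: 303.1 ∈ [296.8, 749.5] ↔ index [51, 100].
51 + (303.1−296.8)·(100−51)/(749.5−296.8) = 51 + 6.3·49/452.7 ≈ 51.68, so AQI = 52.
SO₂ 202.9: bracket 145.2–277.3 → index 51–100; slope 49/132.1, offset 57.7.
AQI = 51 + 49/132.1·57.7 ≈ 72.40 ⇒ 72.
PM2.5: 267.716 ∈ [244.579, 344.566] ↔ index [151, 200].
151 + (267.716−244.579)·(200−151)/(344.566−244.579) = 151 + 23.137·49/99.987 ≈ 162.34, so AQI = 162.
CO: 13.40 lies in 9.91–19.90, so I_lo=51, I_hi=100, C_lo=9.91, C_hi=19.90.
(100−51)/(19.90−9.91) × (13.40−9.91) + 51 = 49/9.99 × 3.49 + 51 ≈ 68.12 → 68.
Sub-indices: NO₂→52, SO₂→72, PM2.5→162, CO→68. Ranked high→low: 162, 72, 68, 52. Second-highest sub-index = 72.

72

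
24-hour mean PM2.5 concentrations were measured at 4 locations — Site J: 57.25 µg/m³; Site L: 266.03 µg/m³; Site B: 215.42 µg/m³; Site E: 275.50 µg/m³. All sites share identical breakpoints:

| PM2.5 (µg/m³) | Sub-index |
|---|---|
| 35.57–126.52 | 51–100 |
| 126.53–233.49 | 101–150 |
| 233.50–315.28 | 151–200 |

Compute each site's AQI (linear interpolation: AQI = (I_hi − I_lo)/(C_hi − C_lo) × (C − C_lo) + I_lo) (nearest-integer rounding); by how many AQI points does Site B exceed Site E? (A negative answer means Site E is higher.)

-34

Site J: row 35.57–126.52 (AQI 51–100). (100−51)·(57.25−35.57)/(126.52−35.57) + 51 = 49·21.68/90.95 + 51 ≈ 62.68 → 63.
Site L: 266.03 lies in 233.50–315.28, so I_lo=151, I_hi=200, C_lo=233.50, C_hi=315.28.
(200−151)/(315.28−233.50) × (266.03−233.50) + 151 = 49/81.78 × 32.53 + 151 ≈ 170.49 → 170.
Site B: 215.42 ∈ [126.53, 233.49] ↔ index [101, 150].
101 + (215.42−126.53)·(150−101)/(233.49−126.53) = 101 + 88.89·49/106.96 ≈ 141.72, so AQI = 142.
Site E: 275.50 lies in 233.50–315.28, so I_lo=151, I_hi=200, C_lo=233.50, C_hi=315.28.
(200−151)/(315.28−233.50) × (275.50−233.50) + 151 = 49/81.78 × 42.00 + 151 ≈ 176.17 → 176.
AQIs: Site J=63, Site L=170, Site B=142, Site E=176. Site B (142) − Site E (176) = -34.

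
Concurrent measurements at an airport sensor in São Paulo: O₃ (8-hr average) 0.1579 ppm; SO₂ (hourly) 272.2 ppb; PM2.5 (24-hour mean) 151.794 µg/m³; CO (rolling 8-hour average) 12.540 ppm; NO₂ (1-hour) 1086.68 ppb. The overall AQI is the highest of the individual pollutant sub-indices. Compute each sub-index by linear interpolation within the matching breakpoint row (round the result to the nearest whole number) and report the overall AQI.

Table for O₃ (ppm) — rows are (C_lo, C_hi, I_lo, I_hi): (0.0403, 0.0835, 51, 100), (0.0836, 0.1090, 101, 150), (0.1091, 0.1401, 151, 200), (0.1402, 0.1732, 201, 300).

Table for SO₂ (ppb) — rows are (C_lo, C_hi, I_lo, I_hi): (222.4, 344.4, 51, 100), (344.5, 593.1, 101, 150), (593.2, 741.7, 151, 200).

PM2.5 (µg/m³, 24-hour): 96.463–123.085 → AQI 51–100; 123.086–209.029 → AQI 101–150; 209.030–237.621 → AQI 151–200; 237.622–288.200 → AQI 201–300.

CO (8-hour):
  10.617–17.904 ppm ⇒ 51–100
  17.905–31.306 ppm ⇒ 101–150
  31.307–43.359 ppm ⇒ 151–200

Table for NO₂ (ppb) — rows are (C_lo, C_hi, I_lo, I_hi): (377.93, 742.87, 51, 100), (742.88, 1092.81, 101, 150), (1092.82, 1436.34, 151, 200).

O₃: 0.1579 ∈ [0.1402, 0.1732] ↔ index [201, 300].
201 + (0.1579−0.1402)·(300−201)/(0.1732−0.1402) = 201 + 0.0177·99/0.0330 ≈ 254.10, so AQI = 254.
SO₂: 272.2 lies in 222.4–344.4, so I_lo=51, I_hi=100, C_lo=222.4, C_hi=344.4.
(100−51)/(344.4−222.4) × (272.2−222.4) + 51 = 49/122.0 × 49.8 + 51 ≈ 71.00 → 71.
PM2.5: row 123.086–209.029 (AQI 101–150). (150−101)·(151.794−123.086)/(209.029−123.086) + 101 = 49·28.708/85.943 + 101 ≈ 117.37 → 117.
CO: 12.540 lies in 10.617–17.904, so I_lo=51, I_hi=100, C_lo=10.617, C_hi=17.904.
(100−51)/(17.904−10.617) × (12.540−10.617) + 51 = 49/7.287 × 1.923 + 51 ≈ 63.93 → 64.
NO₂ 1086.68: bracket 742.88–1092.81 → index 101–150; slope 49/349.93, offset 343.80.
AQI = 101 + 49/349.93·343.80 ≈ 149.14 ⇒ 149.
Sub-indices: O₃→254, SO₂→71, PM2.5→117, CO→64, NO₂→149. Overall AQI = max = 254; dominant pollutant is O₃.

254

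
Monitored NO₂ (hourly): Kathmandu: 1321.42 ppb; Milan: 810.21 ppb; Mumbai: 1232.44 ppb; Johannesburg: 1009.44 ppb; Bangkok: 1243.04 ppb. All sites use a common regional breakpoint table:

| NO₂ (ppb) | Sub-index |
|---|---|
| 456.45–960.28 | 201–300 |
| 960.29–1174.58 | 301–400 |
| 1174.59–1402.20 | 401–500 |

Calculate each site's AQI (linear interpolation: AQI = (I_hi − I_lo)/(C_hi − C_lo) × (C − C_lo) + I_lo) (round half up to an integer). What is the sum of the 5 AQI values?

1917

Kathmandu: 1321.42 lies in 1174.59–1402.20, so I_lo=401, I_hi=500, C_lo=1174.59, C_hi=1402.20.
(500−401)/(1402.20−1174.59) × (1321.42−1174.59) + 401 = 99/227.61 × 146.83 + 401 ≈ 464.86 → 465.
Milan: row 456.45–960.28 (AQI 201–300). (300−201)·(810.21−456.45)/(960.28−456.45) + 201 = 99·353.76/503.83 + 201 ≈ 270.51 → 271.
Mumbai: 1232.44 ∈ [1174.59, 1402.20] ↔ index [401, 500].
401 + (1232.44−1174.59)·(500−401)/(1402.20−1174.59) = 401 + 57.85·99/227.61 ≈ 426.16, so AQI = 426.
Johannesburg: 1009.44 ∈ [960.29, 1174.58] ↔ index [301, 400].
301 + (1009.44−960.29)·(400−301)/(1174.58−960.29) = 301 + 49.15·99/214.29 ≈ 323.71, so AQI = 324.
Bangkok: row 1174.59–1402.20 (AQI 401–500). (500−401)·(1243.04−1174.59)/(1402.20−1174.59) + 401 = 99·68.45/227.61 + 401 ≈ 430.77 → 431.
AQIs: Kathmandu=465, Milan=271, Mumbai=426, Johannesburg=324, Bangkok=431. Sum = 465 + 271 + 426 + 324 + 431 = 1917.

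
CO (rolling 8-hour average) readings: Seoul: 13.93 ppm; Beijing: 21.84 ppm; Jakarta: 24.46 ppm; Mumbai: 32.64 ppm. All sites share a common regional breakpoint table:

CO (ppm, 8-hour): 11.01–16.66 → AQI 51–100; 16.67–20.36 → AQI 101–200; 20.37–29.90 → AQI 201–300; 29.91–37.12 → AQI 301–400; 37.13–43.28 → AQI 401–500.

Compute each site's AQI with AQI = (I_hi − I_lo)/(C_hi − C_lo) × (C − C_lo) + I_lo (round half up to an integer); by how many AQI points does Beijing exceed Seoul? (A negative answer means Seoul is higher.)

Seoul 13.93: bracket 11.01–16.66 → index 51–100; slope 49/5.65, offset 2.92.
AQI = 51 + 49/5.65·2.92 ≈ 76.32 ⇒ 76.
Beijing: row 20.37–29.90 (AQI 201–300). (300−201)·(21.84−20.37)/(29.90−20.37) + 201 = 99·1.47/9.53 + 201 ≈ 216.27 → 216.
Jakarta: 24.46 lies in 20.37–29.90, so I_lo=201, I_hi=300, C_lo=20.37, C_hi=29.90.
(300−201)/(29.90−20.37) × (24.46−20.37) + 201 = 99/9.53 × 4.09 + 201 ≈ 243.49 → 243.
Mumbai 32.64: bracket 29.91–37.12 → index 301–400; slope 99/7.21, offset 2.73.
AQI = 301 + 99/7.21·2.73 ≈ 338.49 ⇒ 338.
AQIs: Seoul=76, Beijing=216, Jakarta=243, Mumbai=338. Beijing (216) − Seoul (76) = 140.

140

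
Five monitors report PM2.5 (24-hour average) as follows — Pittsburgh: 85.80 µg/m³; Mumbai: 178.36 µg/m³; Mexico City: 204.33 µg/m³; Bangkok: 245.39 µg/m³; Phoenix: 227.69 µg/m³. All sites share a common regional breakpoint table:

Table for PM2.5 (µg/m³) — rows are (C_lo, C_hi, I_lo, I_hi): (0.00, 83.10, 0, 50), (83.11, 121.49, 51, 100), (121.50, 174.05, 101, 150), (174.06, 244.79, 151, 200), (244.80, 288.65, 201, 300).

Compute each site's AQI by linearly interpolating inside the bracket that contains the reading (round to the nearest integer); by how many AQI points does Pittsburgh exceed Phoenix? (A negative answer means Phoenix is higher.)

Pittsburgh: 85.80 ∈ [83.11, 121.49] ↔ index [51, 100].
51 + (85.80−83.11)·(100−51)/(121.49−83.11) = 51 + 2.69·49/38.38 ≈ 54.43, so AQI = 54.
Mumbai 178.36: bracket 174.06–244.79 → index 151–200; slope 49/70.73, offset 4.30.
AQI = 151 + 49/70.73·4.30 ≈ 153.98 ⇒ 154.
Mexico City: row 174.06–244.79 (AQI 151–200). (200−151)·(204.33−174.06)/(244.79−174.06) + 151 = 49·30.27/70.73 + 151 ≈ 171.97 → 172.
Bangkok 245.39: bracket 244.80–288.65 → index 201–300; slope 99/43.85, offset 0.59.
AQI = 201 + 99/43.85·0.59 ≈ 202.33 ⇒ 202.
Phoenix: row 174.06–244.79 (AQI 151–200). (200−151)·(227.69−174.06)/(244.79−174.06) + 151 = 49·53.63/70.73 + 151 ≈ 188.15 → 188.
AQIs: Pittsburgh=54, Mumbai=154, Mexico City=172, Bangkok=202, Phoenix=188. Pittsburgh (54) − Phoenix (188) = -134.

-134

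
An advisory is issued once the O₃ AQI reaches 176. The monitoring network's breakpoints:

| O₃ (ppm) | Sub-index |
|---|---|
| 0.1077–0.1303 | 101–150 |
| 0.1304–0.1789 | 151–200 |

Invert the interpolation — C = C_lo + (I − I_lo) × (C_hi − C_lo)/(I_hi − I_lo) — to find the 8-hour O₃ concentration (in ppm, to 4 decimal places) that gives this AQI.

0.1551

AQI 176 lies in the 151–200 band, which corresponds to 0.1304–0.1789 ppm.
C = 0.1304 + (176−151)×(0.1789−0.1304)/(200−151) = 0.1304 + 25×0.0485/49 ≈ 0.155145 ppm → 0.1551 ppm to 4 dp.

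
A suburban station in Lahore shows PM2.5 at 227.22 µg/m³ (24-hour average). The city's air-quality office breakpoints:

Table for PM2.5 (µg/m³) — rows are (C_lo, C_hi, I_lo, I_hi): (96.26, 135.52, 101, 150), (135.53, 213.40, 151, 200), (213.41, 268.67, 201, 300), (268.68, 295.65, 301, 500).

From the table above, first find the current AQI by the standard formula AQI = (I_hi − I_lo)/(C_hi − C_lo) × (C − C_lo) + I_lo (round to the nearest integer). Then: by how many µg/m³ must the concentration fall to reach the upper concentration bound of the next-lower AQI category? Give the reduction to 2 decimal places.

PM2.5: row 213.41–268.67 (AQI 201–300). (300−201)·(227.22−213.41)/(268.67−213.41) + 201 = 99·13.81/55.26 + 201 ≈ 225.74 → 226.
Current AQI 226 is in the Very Unhealthy range (201–300). The next-lower category tops out at AQI 200, whose upper concentration bound is 213.40 µg/m³.
Reduction needed = 227.22 − 213.40 = 13.82 µg/m³.

13.82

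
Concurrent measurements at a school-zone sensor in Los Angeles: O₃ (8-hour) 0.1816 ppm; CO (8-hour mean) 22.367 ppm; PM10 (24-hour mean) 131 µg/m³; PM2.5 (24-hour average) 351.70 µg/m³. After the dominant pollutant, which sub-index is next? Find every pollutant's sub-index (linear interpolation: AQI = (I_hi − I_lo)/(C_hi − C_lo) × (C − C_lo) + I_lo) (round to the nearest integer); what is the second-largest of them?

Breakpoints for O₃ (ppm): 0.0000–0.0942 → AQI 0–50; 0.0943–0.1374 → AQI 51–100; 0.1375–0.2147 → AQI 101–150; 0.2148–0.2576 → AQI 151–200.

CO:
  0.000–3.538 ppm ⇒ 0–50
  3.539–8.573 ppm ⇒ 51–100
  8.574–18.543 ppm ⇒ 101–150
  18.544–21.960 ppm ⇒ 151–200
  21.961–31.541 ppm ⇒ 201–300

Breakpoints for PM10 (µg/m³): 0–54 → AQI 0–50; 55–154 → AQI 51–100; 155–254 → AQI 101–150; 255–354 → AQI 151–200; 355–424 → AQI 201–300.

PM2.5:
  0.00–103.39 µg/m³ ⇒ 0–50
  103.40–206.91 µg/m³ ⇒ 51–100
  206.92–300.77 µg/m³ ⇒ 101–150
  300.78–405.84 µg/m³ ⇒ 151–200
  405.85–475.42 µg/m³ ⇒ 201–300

O₃: 0.1816 lies in 0.1375–0.2147, so I_lo=101, I_hi=150, C_lo=0.1375, C_hi=0.2147.
(150−101)/(0.2147−0.1375) × (0.1816−0.1375) + 101 = 49/0.0772 × 0.0441 + 101 ≈ 128.99 → 129.
CO: row 21.961–31.541 (AQI 201–300). (300−201)·(22.367−21.961)/(31.541−21.961) + 201 = 99·0.406/9.580 + 201 ≈ 205.20 → 205.
PM10: row 55–154 (AQI 51–100). (100−51)·(131−55)/(154−55) + 51 = 49·76/99 + 51 ≈ 88.62 → 89.
PM2.5: row 300.78–405.84 (AQI 151–200). (200−151)·(351.70−300.78)/(405.84−300.78) + 151 = 49·50.92/105.06 + 151 ≈ 174.75 → 175.
Sub-indices: O₃→129, CO→205, PM10→89, PM2.5→175. Ranked high→low: 205, 175, 129, 89. Second-highest sub-index = 175.

175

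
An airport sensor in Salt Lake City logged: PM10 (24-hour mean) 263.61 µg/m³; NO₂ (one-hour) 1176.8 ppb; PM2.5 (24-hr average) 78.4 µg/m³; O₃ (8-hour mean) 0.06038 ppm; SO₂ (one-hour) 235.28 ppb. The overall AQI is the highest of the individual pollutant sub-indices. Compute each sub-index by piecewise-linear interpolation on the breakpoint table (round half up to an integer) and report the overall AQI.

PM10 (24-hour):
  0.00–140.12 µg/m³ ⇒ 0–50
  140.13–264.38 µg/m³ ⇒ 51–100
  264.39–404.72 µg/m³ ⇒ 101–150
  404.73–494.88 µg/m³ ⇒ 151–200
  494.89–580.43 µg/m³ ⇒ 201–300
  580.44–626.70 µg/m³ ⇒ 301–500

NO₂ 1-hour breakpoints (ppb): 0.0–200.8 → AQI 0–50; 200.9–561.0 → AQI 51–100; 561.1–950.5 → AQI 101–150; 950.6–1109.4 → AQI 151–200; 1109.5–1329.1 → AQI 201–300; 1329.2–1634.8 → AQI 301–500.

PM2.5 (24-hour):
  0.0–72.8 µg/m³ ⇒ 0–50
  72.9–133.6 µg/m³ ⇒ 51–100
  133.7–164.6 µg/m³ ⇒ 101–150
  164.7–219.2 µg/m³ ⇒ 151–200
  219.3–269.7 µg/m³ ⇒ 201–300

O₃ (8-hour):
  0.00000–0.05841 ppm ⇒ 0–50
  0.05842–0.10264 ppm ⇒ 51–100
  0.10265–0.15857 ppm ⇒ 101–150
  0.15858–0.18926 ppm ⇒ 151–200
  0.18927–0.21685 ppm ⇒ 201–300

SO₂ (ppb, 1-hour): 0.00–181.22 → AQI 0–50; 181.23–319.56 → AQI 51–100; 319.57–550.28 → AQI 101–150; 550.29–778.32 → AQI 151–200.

PM10: row 140.13–264.38 (AQI 51–100). (100−51)·(263.61−140.13)/(264.38−140.13) + 51 = 49·123.48/124.25 + 51 ≈ 99.70 → 100.
NO₂ 1176.8: bracket 1109.5–1329.1 → index 201–300; slope 99/219.6, offset 67.3.
AQI = 201 + 99/219.6·67.3 ≈ 231.34 ⇒ 231.
PM2.5: 78.4 ∈ [72.9, 133.6] ↔ index [51, 100].
51 + (78.4−72.9)·(100−51)/(133.6−72.9) = 51 + 5.5·49/60.7 ≈ 55.44, so AQI = 55.
O₃: 0.06038 lies in 0.05842–0.10264, so I_lo=51, I_hi=100, C_lo=0.05842, C_hi=0.10264.
(100−51)/(0.10264−0.05842) × (0.06038−0.05842) + 51 = 49/0.04422 × 0.00196 + 51 ≈ 53.17 → 53.
SO₂ 235.28: bracket 181.23–319.56 → index 51–100; slope 49/138.33, offset 54.05.
AQI = 51 + 49/138.33·54.05 ≈ 70.15 ⇒ 70.
Sub-indices: PM10→100, NO₂→231, PM2.5→55, O₃→53, SO₂→70. Overall AQI = max = 231; dominant pollutant is NO₂.
AQI 231: Very Unhealthy.

231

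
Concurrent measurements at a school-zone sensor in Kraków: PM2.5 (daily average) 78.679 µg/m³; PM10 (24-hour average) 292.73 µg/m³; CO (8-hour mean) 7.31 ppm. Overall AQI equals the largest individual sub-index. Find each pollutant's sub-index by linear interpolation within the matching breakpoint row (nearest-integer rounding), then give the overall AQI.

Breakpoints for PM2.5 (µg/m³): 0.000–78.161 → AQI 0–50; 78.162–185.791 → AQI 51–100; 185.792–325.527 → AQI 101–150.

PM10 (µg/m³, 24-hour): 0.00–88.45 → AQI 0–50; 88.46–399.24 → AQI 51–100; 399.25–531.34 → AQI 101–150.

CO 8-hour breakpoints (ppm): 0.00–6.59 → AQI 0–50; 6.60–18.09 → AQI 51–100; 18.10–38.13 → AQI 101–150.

PM2.5 78.679: bracket 78.162–185.791 → index 51–100; slope 49/107.629, offset 0.517.
AQI = 51 + 49/107.629·0.517 ≈ 51.24 ⇒ 51.
PM10 292.73: bracket 88.46–399.24 → index 51–100; slope 49/310.78, offset 204.27.
AQI = 51 + 49/310.78·204.27 ≈ 83.21 ⇒ 83.
CO: 7.31 lies in 6.60–18.09, so I_lo=51, I_hi=100, C_lo=6.60, C_hi=18.09.
(100−51)/(18.09−6.60) × (7.31−6.60) + 51 = 49/11.49 × 0.71 + 51 ≈ 54.03 → 54.
Sub-indices: PM2.5→51, PM10→83, CO→54. Overall AQI = max = 83; dominant pollutant is PM10.

83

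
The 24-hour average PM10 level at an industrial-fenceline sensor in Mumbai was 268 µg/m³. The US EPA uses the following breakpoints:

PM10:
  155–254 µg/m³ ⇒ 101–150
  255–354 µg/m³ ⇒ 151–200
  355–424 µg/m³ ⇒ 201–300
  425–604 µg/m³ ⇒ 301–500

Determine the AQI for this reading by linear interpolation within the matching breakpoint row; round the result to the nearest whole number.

157

PM10: 268 ∈ [255, 354] ↔ index [151, 200].
151 + (268−255)·(200−151)/(354−255) = 151 + 13·49/99 ≈ 157.43, so AQI = 157.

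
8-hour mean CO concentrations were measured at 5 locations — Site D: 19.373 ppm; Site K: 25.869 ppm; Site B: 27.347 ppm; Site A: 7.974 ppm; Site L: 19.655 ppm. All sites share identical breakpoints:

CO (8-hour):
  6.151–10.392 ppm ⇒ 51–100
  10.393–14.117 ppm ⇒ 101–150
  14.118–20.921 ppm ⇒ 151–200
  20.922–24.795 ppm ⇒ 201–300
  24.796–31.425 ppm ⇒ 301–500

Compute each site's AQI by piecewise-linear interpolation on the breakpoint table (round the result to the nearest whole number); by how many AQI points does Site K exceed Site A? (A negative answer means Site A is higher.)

Site D 19.373: bracket 14.118–20.921 → index 151–200; slope 49/6.803, offset 5.255.
AQI = 151 + 49/6.803·5.255 ≈ 188.85 ⇒ 189.
Site K 25.869: bracket 24.796–31.425 → index 301–500; slope 199/6.629, offset 1.073.
AQI = 301 + 199/6.629·1.073 ≈ 333.21 ⇒ 333.
Site B: 27.347 ∈ [24.796, 31.425] ↔ index [301, 500].
301 + (27.347−24.796)·(500−301)/(31.425−24.796) = 301 + 2.551·199/6.629 ≈ 377.58, so AQI = 378.
Site A: row 6.151–10.392 (AQI 51–100). (100−51)·(7.974−6.151)/(10.392−6.151) + 51 = 49·1.823/4.241 + 51 ≈ 72.06 → 72.
Site L: 19.655 ∈ [14.118, 20.921] ↔ index [151, 200].
151 + (19.655−14.118)·(200−151)/(20.921−14.118) = 151 + 5.537·49/6.803 ≈ 190.88, so AQI = 191.
AQIs: Site D=189, Site K=333, Site B=378, Site A=72, Site L=191. Site K (333) − Site A (72) = 261.

261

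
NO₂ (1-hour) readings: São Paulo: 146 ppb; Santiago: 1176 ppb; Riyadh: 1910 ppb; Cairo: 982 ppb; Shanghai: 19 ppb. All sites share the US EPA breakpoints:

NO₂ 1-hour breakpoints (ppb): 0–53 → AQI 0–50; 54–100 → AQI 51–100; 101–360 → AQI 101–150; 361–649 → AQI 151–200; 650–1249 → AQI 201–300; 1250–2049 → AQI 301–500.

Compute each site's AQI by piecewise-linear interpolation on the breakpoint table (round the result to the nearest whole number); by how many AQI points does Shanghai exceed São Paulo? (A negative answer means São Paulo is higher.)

São Paulo 146: bracket 101–360 → index 101–150; slope 49/259, offset 45.
AQI = 101 + 49/259·45 ≈ 109.51 ⇒ 110.
Santiago: 1176 ∈ [650, 1249] ↔ index [201, 300].
201 + (1176−650)·(300−201)/(1249−650) = 201 + 526·99/599 ≈ 287.93, so AQI = 288.
Riyadh: 1910 lies in 1250–2049, so I_lo=301, I_hi=500, C_lo=1250, C_hi=2049.
(500−301)/(2049−1250) × (1910−1250) + 301 = 199/799 × 660 + 301 ≈ 465.38 → 465.
Cairo: 982 ∈ [650, 1249] ↔ index [201, 300].
201 + (982−650)·(300−201)/(1249−650) = 201 + 332·99/599 ≈ 255.87, so AQI = 256.
Shanghai: 19 lies in 0–53, so I_lo=0, I_hi=50, C_lo=0, C_hi=53.
(50−0)/(53−0) × (19−0) + 0 = 50/53 × 19 + 0 ≈ 17.92 → 18.
AQIs: São Paulo=110, Santiago=288, Riyadh=465, Cairo=256, Shanghai=18. Shanghai (18) − São Paulo (110) = -92.

-92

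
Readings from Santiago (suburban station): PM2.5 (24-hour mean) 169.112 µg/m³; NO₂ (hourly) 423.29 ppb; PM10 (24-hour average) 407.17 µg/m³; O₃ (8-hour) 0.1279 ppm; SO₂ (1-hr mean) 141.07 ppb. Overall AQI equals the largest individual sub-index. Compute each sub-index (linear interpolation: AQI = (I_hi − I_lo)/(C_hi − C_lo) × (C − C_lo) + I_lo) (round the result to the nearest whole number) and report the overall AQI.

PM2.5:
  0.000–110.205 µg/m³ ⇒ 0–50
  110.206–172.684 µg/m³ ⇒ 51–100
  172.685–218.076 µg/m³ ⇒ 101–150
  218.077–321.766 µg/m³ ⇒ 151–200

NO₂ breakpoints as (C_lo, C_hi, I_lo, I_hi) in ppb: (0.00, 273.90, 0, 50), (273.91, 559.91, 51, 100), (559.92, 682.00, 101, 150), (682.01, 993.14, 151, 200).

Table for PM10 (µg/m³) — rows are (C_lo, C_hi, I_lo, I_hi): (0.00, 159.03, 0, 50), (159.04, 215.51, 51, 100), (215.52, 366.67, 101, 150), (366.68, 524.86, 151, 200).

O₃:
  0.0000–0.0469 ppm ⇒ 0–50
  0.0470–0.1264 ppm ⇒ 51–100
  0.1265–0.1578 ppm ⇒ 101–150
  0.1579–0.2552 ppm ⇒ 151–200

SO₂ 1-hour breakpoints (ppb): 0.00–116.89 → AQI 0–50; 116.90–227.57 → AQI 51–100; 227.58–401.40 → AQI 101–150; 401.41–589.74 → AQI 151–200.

164

PM2.5: row 110.206–172.684 (AQI 51–100). (100−51)·(169.112−110.206)/(172.684−110.206) + 51 = 49·58.906/62.478 + 51 ≈ 97.20 → 97.
NO₂: 423.29 lies in 273.91–559.91, so I_lo=51, I_hi=100, C_lo=273.91, C_hi=559.91.
(100−51)/(559.91−273.91) × (423.29−273.91) + 51 = 49/286.00 × 149.38 + 51 ≈ 76.59 → 77.
PM10: 407.17 lies in 366.68–524.86, so I_lo=151, I_hi=200, C_lo=366.68, C_hi=524.86.
(200−151)/(524.86−366.68) × (407.17−366.68) + 151 = 49/158.18 × 40.49 + 151 ≈ 163.54 → 164.
O₃ 0.1279: bracket 0.1265–0.1578 → index 101–150; slope 49/0.0313, offset 0.0014.
AQI = 101 + 49/0.0313·0.0014 ≈ 103.19 ⇒ 103.
SO₂: row 116.90–227.57 (AQI 51–100). (100−51)·(141.07−116.90)/(227.57−116.90) + 51 = 49·24.17/110.67 + 51 ≈ 61.70 → 62.
Sub-indices: PM2.5→97, NO₂→77, PM10→164, O₃→103, SO₂→62. Overall AQI = max = 164; dominant pollutant is PM10.
AQI 164: Unhealthy.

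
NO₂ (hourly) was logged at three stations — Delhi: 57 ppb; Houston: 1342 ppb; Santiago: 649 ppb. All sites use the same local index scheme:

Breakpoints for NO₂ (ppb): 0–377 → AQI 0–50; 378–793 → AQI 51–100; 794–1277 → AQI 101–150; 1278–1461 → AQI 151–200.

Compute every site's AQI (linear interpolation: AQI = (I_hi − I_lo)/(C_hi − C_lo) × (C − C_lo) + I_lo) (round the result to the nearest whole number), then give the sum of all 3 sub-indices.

259

Delhi 57: bracket 0–377 → index 0–50; slope 50/377, offset 57.
AQI = 0 + 50/377·57 ≈ 7.56 ⇒ 8.
Houston 1342: bracket 1278–1461 → index 151–200; slope 49/183, offset 64.
AQI = 151 + 49/183·64 ≈ 168.14 ⇒ 168.
Santiago 649: bracket 378–793 → index 51–100; slope 49/415, offset 271.
AQI = 51 + 49/415·271 ≈ 83.00 ⇒ 83.
AQIs: Delhi=8, Houston=168, Santiago=83. Sum = 8 + 168 + 83 = 259.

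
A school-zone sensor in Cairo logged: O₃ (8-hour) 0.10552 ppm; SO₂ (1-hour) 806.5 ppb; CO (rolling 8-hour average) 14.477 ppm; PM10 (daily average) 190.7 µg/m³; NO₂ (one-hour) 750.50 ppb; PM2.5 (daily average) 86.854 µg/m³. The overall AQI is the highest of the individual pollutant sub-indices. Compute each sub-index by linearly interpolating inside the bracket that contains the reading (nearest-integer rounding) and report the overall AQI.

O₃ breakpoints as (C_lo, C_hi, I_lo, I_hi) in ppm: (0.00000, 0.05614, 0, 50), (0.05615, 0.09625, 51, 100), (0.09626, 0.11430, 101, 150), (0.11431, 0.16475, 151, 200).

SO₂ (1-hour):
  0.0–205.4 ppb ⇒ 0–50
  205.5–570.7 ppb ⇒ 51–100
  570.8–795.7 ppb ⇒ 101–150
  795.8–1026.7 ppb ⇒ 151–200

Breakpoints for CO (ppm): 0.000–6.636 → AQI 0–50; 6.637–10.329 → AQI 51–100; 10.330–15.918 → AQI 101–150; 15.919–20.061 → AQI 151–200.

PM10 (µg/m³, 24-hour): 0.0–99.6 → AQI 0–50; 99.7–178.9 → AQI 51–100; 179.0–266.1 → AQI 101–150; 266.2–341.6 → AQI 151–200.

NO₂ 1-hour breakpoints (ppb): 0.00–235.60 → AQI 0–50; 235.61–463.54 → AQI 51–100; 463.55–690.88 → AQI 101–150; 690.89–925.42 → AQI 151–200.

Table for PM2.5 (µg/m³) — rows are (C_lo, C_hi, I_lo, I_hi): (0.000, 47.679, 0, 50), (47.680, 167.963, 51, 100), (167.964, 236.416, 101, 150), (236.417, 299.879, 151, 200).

O₃: row 0.09626–0.11430 (AQI 101–150). (150−101)·(0.10552−0.09626)/(0.11430−0.09626) + 101 = 49·0.00926/0.01804 + 101 ≈ 126.15 → 126.
SO₂: 806.5 ∈ [795.8, 1026.7] ↔ index [151, 200].
151 + (806.5−795.8)·(200−151)/(1026.7−795.8) = 151 + 10.7·49/230.9 ≈ 153.27, so AQI = 153.
CO 14.477: bracket 10.330–15.918 → index 101–150; slope 49/5.588, offset 4.147.
AQI = 101 + 49/5.588·4.147 ≈ 137.36 ⇒ 137.
PM10: row 179.0–266.1 (AQI 101–150). (150−101)·(190.7−179.0)/(266.1−179.0) + 101 = 49·11.7/87.1 + 101 ≈ 107.58 → 108.
NO₂: 750.50 lies in 690.89–925.42, so I_lo=151, I_hi=200, C_lo=690.89, C_hi=925.42.
(200−151)/(925.42−690.89) × (750.50−690.89) + 151 = 49/234.53 × 59.61 + 151 ≈ 163.45 → 163.
PM2.5: row 47.680–167.963 (AQI 51–100). (100−51)·(86.854−47.680)/(167.963−47.680) + 51 = 49·39.174/120.283 + 51 ≈ 66.96 → 67.
Sub-indices: O₃→126, SO₂→153, CO→137, PM10→108, NO₂→163, PM2.5→67. Overall AQI = max = 163; dominant pollutant is NO₂.
AQI 163: Unhealthy.

163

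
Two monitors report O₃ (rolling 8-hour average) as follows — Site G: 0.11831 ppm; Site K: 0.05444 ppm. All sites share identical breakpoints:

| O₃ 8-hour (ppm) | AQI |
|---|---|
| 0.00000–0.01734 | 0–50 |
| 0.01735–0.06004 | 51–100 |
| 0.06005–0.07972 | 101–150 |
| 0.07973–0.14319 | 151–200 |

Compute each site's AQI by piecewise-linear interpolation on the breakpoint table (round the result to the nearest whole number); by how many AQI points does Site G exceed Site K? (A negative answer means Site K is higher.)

87

Site G: 0.11831 ∈ [0.07973, 0.14319] ↔ index [151, 200].
151 + (0.11831−0.07973)·(200−151)/(0.14319−0.07973) = 151 + 0.03858·49/0.06346 ≈ 180.79, so AQI = 181.
Site K: 0.05444 lies in 0.01735–0.06004, so I_lo=51, I_hi=100, C_lo=0.01735, C_hi=0.06004.
(100−51)/(0.06004−0.01735) × (0.05444−0.01735) + 51 = 49/0.04269 × 0.03709 + 51 ≈ 93.57 → 94.
AQIs: Site G=181, Site K=94. Site G (181) − Site K (94) = 87.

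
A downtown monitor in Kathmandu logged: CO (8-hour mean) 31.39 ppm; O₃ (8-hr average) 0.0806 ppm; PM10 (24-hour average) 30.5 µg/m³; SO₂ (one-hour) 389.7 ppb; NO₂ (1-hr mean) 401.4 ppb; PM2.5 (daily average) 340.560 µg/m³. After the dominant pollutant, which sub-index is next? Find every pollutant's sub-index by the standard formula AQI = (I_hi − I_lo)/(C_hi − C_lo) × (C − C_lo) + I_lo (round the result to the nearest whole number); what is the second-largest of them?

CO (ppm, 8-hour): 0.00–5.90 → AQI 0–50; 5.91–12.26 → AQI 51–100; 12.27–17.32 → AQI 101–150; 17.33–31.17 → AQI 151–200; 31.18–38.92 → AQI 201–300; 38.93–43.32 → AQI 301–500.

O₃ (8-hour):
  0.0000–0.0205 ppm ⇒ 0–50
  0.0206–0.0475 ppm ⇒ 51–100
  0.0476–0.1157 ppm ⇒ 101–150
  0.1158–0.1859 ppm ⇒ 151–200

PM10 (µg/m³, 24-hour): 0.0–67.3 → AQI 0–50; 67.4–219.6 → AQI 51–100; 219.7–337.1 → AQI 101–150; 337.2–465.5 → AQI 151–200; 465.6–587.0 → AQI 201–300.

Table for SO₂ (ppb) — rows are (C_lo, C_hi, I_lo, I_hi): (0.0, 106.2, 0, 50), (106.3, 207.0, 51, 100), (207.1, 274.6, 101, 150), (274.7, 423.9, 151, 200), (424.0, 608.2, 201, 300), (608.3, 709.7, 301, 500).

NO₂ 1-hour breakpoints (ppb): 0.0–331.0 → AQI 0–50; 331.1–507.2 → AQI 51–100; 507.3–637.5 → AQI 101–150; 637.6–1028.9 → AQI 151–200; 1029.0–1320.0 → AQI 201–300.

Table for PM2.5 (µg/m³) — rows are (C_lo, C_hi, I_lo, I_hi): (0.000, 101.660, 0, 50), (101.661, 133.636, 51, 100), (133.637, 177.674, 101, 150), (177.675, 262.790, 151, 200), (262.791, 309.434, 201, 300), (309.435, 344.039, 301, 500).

204

CO 31.39: bracket 31.18–38.92 → index 201–300; slope 99/7.74, offset 0.21.
AQI = 201 + 99/7.74·0.21 ≈ 203.69 ⇒ 204.
O₃: row 0.0476–0.1157 (AQI 101–150). (150−101)·(0.0806−0.0476)/(0.1157−0.0476) + 101 = 49·0.0330/0.0681 + 101 ≈ 124.74 → 125.
PM10: 30.5 ∈ [0.0, 67.3] ↔ index [0, 50].
0 + (30.5−0.0)·(50−0)/(67.3−0.0) = 0 + 30.5·50/67.3 ≈ 22.66, so AQI = 23.
SO₂: 389.7 lies in 274.7–423.9, so I_lo=151, I_hi=200, C_lo=274.7, C_hi=423.9.
(200−151)/(423.9−274.7) × (389.7−274.7) + 151 = 49/149.2 × 115.0 + 151 ≈ 188.77 → 189.
NO₂: row 331.1–507.2 (AQI 51–100). (100−51)·(401.4−331.1)/(507.2−331.1) + 51 = 49·70.3/176.1 + 51 ≈ 70.56 → 71.
PM2.5: 340.560 lies in 309.435–344.039, so I_lo=301, I_hi=500, C_lo=309.435, C_hi=344.039.
(500−301)/(344.039−309.435) × (340.560−309.435) + 301 = 199/34.604 × 31.125 + 301 ≈ 479.99 → 480.
Sub-indices: CO→204, O₃→125, PM10→23, SO₂→189, NO₂→71, PM2.5→480. Ranked high→low: 480, 204, 189, 125, 71, 23. Second-highest sub-index = 204.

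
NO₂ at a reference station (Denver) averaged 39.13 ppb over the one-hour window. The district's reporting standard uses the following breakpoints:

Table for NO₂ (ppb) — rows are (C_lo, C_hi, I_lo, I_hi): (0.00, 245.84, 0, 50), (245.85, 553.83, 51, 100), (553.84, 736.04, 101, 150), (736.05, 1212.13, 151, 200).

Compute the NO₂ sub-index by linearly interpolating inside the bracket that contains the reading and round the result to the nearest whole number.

8

NO₂: 39.13 ∈ [0.00, 245.84] ↔ index [0, 50].
0 + (39.13−0.00)·(50−0)/(245.84−0.00) = 0 + 39.13·50/245.84 ≈ 7.96, so AQI = 8.
AQI 8 falls in the Good category.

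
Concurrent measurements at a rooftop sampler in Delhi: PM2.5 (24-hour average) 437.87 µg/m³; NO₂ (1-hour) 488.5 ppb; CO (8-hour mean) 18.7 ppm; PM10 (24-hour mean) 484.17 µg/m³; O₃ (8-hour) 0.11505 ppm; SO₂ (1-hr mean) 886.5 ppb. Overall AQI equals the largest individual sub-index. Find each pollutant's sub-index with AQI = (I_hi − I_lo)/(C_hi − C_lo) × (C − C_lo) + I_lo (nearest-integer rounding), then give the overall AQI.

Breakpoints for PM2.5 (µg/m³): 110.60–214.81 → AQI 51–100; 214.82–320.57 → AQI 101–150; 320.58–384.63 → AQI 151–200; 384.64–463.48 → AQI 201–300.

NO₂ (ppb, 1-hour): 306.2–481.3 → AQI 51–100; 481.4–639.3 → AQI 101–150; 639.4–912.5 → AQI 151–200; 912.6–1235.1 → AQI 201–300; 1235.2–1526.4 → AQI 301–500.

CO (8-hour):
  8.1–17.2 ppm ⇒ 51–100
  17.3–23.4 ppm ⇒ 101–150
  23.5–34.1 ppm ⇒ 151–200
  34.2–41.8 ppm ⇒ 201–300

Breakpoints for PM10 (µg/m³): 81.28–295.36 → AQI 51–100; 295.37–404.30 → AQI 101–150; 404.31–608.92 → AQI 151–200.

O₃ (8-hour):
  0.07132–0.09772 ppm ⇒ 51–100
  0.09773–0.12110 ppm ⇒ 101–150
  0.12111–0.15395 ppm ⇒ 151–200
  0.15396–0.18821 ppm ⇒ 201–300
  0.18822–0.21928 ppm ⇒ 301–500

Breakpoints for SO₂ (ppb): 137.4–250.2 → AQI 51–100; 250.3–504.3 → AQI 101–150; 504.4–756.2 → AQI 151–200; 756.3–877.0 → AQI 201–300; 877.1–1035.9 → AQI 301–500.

313

PM2.5 437.87: bracket 384.64–463.48 → index 201–300; slope 99/78.84, offset 53.23.
AQI = 201 + 99/78.84·53.23 ≈ 267.84 ⇒ 268.
NO₂ 488.5: bracket 481.4–639.3 → index 101–150; slope 49/157.9, offset 7.1.
AQI = 101 + 49/157.9·7.1 ≈ 103.20 ⇒ 103.
CO: 18.7 ∈ [17.3, 23.4] ↔ index [101, 150].
101 + (18.7−17.3)·(150−101)/(23.4−17.3) = 101 + 1.4·49/6.1 ≈ 112.25, so AQI = 112.
PM10: 484.17 ∈ [404.31, 608.92] ↔ index [151, 200].
151 + (484.17−404.31)·(200−151)/(608.92−404.31) = 151 + 79.86·49/204.61 ≈ 170.12, so AQI = 170.
O₃: 0.11505 lies in 0.09773–0.12110, so I_lo=101, I_hi=150, C_lo=0.09773, C_hi=0.12110.
(150−101)/(0.12110−0.09773) × (0.11505−0.09773) + 101 = 49/0.02337 × 0.01732 + 101 ≈ 137.31 → 137.
SO₂ 886.5: bracket 877.1–1035.9 → index 301–500; slope 199/158.8, offset 9.4.
AQI = 301 + 199/158.8·9.4 ≈ 312.78 ⇒ 313.
Sub-indices: PM2.5→268, NO₂→103, CO→112, PM10→170, O₃→137, SO₂→313. Overall AQI = max = 313; dominant pollutant is SO₂.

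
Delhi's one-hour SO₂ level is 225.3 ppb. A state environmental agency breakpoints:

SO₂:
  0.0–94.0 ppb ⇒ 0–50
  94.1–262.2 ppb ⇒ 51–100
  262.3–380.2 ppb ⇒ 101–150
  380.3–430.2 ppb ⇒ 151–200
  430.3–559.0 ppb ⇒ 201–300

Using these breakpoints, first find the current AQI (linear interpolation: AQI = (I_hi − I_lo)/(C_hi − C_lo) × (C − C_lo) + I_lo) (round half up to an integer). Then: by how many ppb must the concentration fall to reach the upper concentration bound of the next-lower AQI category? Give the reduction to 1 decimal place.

131.3

SO₂ 225.3: bracket 94.1–262.2 → index 51–100; slope 49/168.1, offset 131.2.
AQI = 51 + 49/168.1·131.2 ≈ 89.24 ⇒ 89.
Current AQI 89 is in the Moderate range (51–100). The next-lower category tops out at AQI 50, whose upper concentration bound is 94.0 ppb.
Reduction needed = 225.3 − 94.0 = 131.3 ppb.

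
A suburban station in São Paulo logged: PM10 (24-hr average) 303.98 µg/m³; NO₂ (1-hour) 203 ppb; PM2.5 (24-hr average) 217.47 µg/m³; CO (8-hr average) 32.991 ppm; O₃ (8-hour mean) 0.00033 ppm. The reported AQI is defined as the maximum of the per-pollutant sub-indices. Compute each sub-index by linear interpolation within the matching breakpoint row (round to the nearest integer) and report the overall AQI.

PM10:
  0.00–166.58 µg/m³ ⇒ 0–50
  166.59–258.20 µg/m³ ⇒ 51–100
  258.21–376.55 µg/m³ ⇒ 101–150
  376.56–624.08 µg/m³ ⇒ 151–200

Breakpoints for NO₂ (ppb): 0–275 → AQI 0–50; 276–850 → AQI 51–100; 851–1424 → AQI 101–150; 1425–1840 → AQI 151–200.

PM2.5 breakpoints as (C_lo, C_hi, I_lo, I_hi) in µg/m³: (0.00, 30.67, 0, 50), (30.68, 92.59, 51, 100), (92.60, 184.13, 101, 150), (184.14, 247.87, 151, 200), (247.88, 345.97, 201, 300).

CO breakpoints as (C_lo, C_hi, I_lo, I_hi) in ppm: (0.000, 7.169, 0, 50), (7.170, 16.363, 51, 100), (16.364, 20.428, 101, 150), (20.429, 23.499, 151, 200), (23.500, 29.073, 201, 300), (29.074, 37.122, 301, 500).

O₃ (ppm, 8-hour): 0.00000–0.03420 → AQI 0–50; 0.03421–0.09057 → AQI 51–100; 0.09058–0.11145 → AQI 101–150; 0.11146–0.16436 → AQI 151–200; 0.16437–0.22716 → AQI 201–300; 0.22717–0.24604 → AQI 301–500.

PM10: row 258.21–376.55 (AQI 101–150). (150−101)·(303.98−258.21)/(376.55−258.21) + 101 = 49·45.77/118.34 + 101 ≈ 119.95 → 120.
NO₂: row 0–275 (AQI 0–50). (50−0)·(203−0)/(275−0) + 0 = 50·203/275 + 0 ≈ 36.91 → 37.
PM2.5: 217.47 lies in 184.14–247.87, so I_lo=151, I_hi=200, C_lo=184.14, C_hi=247.87.
(200−151)/(247.87−184.14) × (217.47−184.14) + 151 = 49/63.73 × 33.33 + 151 ≈ 176.63 → 177.
CO 32.991: bracket 29.074–37.122 → index 301–500; slope 199/8.048, offset 3.917.
AQI = 301 + 199/8.048·3.917 ≈ 397.85 ⇒ 398.
O₃: row 0.00000–0.03420 (AQI 0–50). (50−0)·(0.00033−0.00000)/(0.03420−0.00000) + 0 = 50·0.00033/0.03420 + 0 ≈ 0.48 → 0.
Sub-indices: PM10→120, NO₂→37, PM2.5→177, CO→398, O₃→0. Overall AQI = max = 398; dominant pollutant is CO.
AQI 398: Hazardous.

398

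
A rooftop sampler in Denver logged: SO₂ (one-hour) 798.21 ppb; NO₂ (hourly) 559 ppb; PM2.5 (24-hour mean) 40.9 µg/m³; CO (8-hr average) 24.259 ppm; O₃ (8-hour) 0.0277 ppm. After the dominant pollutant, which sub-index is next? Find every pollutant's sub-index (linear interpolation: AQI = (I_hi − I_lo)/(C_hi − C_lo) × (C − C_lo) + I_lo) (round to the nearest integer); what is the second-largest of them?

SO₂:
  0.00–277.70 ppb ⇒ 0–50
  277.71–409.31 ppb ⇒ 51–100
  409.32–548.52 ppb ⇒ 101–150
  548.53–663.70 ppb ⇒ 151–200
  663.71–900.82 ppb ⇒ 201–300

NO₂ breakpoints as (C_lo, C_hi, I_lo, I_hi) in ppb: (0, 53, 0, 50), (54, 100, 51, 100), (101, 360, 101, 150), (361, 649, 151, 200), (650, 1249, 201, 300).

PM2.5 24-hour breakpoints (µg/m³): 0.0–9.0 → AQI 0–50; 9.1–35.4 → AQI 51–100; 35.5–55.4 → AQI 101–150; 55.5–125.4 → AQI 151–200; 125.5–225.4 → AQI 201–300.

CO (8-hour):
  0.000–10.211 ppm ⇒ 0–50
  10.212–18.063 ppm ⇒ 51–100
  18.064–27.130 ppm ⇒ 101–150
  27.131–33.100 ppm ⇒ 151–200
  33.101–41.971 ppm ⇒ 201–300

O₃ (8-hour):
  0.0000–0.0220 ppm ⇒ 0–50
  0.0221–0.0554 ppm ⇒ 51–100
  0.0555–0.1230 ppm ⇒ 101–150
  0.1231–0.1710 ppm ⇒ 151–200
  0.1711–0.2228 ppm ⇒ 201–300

185

SO₂ 798.21: bracket 663.71–900.82 → index 201–300; slope 99/237.11, offset 134.50.
AQI = 201 + 99/237.11·134.50 ≈ 257.16 ⇒ 257.
NO₂: row 361–649 (AQI 151–200). (200−151)·(559−361)/(649−361) + 151 = 49·198/288 + 151 ≈ 184.69 → 185.
PM2.5: 40.9 ∈ [35.5, 55.4] ↔ index [101, 150].
101 + (40.9−35.5)·(150−101)/(55.4−35.5) = 101 + 5.4·49/19.9 ≈ 114.30, so AQI = 114.
CO: row 18.064–27.130 (AQI 101–150). (150−101)·(24.259−18.064)/(27.130−18.064) + 101 = 49·6.195/9.066 + 101 ≈ 134.48 → 134.
O₃ 0.0277: bracket 0.0221–0.0554 → index 51–100; slope 49/0.0333, offset 0.0056.
AQI = 51 + 49/0.0333·0.0056 ≈ 59.24 ⇒ 59.
Sub-indices: SO₂→257, NO₂→185, PM2.5→114, CO→134, O₃→59. Ranked high→low: 257, 185, 134, 114, 59. Second-highest sub-index = 185.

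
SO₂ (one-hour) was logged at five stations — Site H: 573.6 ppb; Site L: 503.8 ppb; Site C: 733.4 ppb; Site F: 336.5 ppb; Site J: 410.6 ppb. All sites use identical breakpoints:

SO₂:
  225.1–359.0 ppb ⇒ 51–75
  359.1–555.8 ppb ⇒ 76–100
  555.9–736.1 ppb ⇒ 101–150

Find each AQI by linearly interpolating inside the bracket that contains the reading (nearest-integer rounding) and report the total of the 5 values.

Site H: 573.6 lies in 555.9–736.1, so I_lo=101, I_hi=150, C_lo=555.9, C_hi=736.1.
(150−101)/(736.1−555.9) × (573.6−555.9) + 101 = 49/180.2 × 17.7 + 101 ≈ 105.81 → 106.
Site L: 503.8 ∈ [359.1, 555.8] ↔ index [76, 100].
76 + (503.8−359.1)·(100−76)/(555.8−359.1) = 76 + 144.7·24/196.7 ≈ 93.66, so AQI = 94.
Site C: 733.4 lies in 555.9–736.1, so I_lo=101, I_hi=150, C_lo=555.9, C_hi=736.1.
(150−101)/(736.1−555.9) × (733.4−555.9) + 101 = 49/180.2 × 177.5 + 101 ≈ 149.27 → 149.
Site F: row 225.1–359.0 (AQI 51–75). (75−51)·(336.5−225.1)/(359.0−225.1) + 51 = 24·111.4/133.9 + 51 ≈ 70.97 → 71.
Site J: row 359.1–555.8 (AQI 76–100). (100−76)·(410.6−359.1)/(555.8−359.1) + 76 = 24·51.5/196.7 + 76 ≈ 82.28 → 82.
AQIs: Site H=106, Site L=94, Site C=149, Site F=71, Site J=82. Sum = 106 + 94 + 149 + 71 + 82 = 502.

502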